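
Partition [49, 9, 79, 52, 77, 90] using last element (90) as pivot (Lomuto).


Pivot: 90
  49 <= 90: advance i (no swap)
  9 <= 90: advance i (no swap)
  79 <= 90: advance i (no swap)
  52 <= 90: advance i (no swap)
  77 <= 90: advance i (no swap)
Place pivot at 5: [49, 9, 79, 52, 77, 90]

Partitioned: [49, 9, 79, 52, 77, 90]


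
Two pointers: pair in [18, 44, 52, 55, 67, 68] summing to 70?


lo=0(18)+hi=5(68)=86
lo=0(18)+hi=4(67)=85
lo=0(18)+hi=3(55)=73
lo=0(18)+hi=2(52)=70

Yes: 18+52=70


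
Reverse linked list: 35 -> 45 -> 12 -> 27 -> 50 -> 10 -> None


Step 1: curr=35, set curr.next=prev(None) | reversed so far: 35
Step 2: curr=45, set curr.next=prev(35) | reversed so far: 45 -> 35
Step 3: curr=12, set curr.next=prev(45) | reversed so far: 12 -> 45 -> 35
Step 4: curr=27, set curr.next=prev(12) | reversed so far: 27 -> 12 -> 45 -> 35
Step 5: curr=50, set curr.next=prev(27) | reversed so far: 50 -> 27 -> 12 -> 45 -> 35
Step 6: curr=10, set curr.next=prev(50) | reversed so far: 10 -> 50 -> 27 -> 12 -> 45 -> 35

10 -> 50 -> 27 -> 12 -> 45 -> 35 -> None


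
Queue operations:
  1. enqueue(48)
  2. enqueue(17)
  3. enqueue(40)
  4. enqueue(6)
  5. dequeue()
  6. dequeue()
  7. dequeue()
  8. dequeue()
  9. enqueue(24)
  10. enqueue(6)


enqueue(48) -> [48]
enqueue(17) -> [48, 17]
enqueue(40) -> [48, 17, 40]
enqueue(6) -> [48, 17, 40, 6]
dequeue()->48, [17, 40, 6]
dequeue()->17, [40, 6]
dequeue()->40, [6]
dequeue()->6, []
enqueue(24) -> [24]
enqueue(6) -> [24, 6]

Final queue: [24, 6]


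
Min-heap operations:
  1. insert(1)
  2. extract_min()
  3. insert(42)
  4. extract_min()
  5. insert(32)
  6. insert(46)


insert(1) -> [1]
extract_min()->1, []
insert(42) -> [42]
extract_min()->42, []
insert(32) -> [32]
insert(46) -> [32, 46]

Final heap: [32, 46]


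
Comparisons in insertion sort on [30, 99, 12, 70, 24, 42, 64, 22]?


Algorithm: insertion sort
Input: [30, 99, 12, 70, 24, 42, 64, 22]
Sorted: [12, 22, 24, 30, 42, 64, 70, 99]

22


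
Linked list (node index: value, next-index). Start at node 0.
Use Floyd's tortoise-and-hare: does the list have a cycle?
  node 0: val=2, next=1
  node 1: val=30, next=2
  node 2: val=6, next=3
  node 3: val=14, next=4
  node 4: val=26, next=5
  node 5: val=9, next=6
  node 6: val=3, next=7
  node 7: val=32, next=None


Floyd's tortoise (slow, +1) and hare (fast, +2):
  init: slow=0, fast=0
  step 1: slow=1, fast=2
  step 2: slow=2, fast=4
  step 3: slow=3, fast=6
  step 4: fast 6->7->None, no cycle

Cycle: no


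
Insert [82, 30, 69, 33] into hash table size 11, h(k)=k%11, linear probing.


Insert 82: h=5 -> slot 5
Insert 30: h=8 -> slot 8
Insert 69: h=3 -> slot 3
Insert 33: h=0 -> slot 0

Table: [33, None, None, 69, None, 82, None, None, 30, None, None]


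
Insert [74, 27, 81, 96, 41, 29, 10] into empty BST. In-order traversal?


Insert 74: root
Insert 27: L from 74
Insert 81: R from 74
Insert 96: R from 74 -> R from 81
Insert 41: L from 74 -> R from 27
Insert 29: L from 74 -> R from 27 -> L from 41
Insert 10: L from 74 -> L from 27

In-order: [10, 27, 29, 41, 74, 81, 96]


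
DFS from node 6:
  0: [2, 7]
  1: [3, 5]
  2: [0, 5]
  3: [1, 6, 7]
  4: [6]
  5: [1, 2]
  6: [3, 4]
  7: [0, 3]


Visit 6, push [4, 3]
Visit 3, push [7, 1]
Visit 1, push [5]
Visit 5, push [2]
Visit 2, push [0]
Visit 0, push [7]
Visit 7, push []
Visit 4, push []

DFS order: [6, 3, 1, 5, 2, 0, 7, 4]


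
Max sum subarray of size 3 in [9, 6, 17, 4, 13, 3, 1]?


[0:3]: 32
[1:4]: 27
[2:5]: 34
[3:6]: 20
[4:7]: 17

Max: 34 at [2:5]


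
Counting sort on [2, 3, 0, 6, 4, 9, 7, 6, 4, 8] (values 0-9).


Input: [2, 3, 0, 6, 4, 9, 7, 6, 4, 8]
Counts: [1, 0, 1, 1, 2, 0, 2, 1, 1, 1]

Sorted: [0, 2, 3, 4, 4, 6, 6, 7, 8, 9]


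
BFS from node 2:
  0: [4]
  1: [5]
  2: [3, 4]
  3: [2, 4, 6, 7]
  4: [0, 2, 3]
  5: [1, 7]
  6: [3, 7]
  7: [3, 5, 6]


Visit 2, enqueue [3, 4]
Visit 3, enqueue [6, 7]
Visit 4, enqueue [0]
Visit 6, enqueue []
Visit 7, enqueue [5]
Visit 0, enqueue []
Visit 5, enqueue [1]
Visit 1, enqueue []

BFS order: [2, 3, 4, 6, 7, 0, 5, 1]


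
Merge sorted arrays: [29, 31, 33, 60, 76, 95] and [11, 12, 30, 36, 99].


Take 11 from B
Take 12 from B
Take 29 from A
Take 30 from B
Take 31 from A
Take 33 from A
Take 36 from B
Take 60 from A
Take 76 from A
Take 95 from A

Merged: [11, 12, 29, 30, 31, 33, 36, 60, 76, 95, 99]


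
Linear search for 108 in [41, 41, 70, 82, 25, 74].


i=0: 41!=108
i=1: 41!=108
i=2: 70!=108
i=3: 82!=108
i=4: 25!=108
i=5: 74!=108

Not found, 6 comps


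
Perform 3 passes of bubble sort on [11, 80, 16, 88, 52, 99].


Initial: [11, 80, 16, 88, 52, 99]
Pass 1: [11, 16, 80, 52, 88, 99] (2 swaps)
Pass 2: [11, 16, 52, 80, 88, 99] (1 swaps)
Pass 3: [11, 16, 52, 80, 88, 99] (0 swaps)

After 3 passes: [11, 16, 52, 80, 88, 99]


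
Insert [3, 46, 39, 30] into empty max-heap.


Insert 3: [3]
Insert 46: [46, 3]
Insert 39: [46, 3, 39]
Insert 30: [46, 30, 39, 3]

Final heap: [46, 30, 39, 3]


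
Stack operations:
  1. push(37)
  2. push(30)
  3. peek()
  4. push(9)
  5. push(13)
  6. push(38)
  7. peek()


push(37) -> [37]
push(30) -> [37, 30]
peek()->30
push(9) -> [37, 30, 9]
push(13) -> [37, 30, 9, 13]
push(38) -> [37, 30, 9, 13, 38]
peek()->38

Final stack: [37, 30, 9, 13, 38]


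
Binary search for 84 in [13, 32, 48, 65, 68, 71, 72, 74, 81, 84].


Step 1: lo=0, hi=9, mid=4, val=68
Step 2: lo=5, hi=9, mid=7, val=74
Step 3: lo=8, hi=9, mid=8, val=81
Step 4: lo=9, hi=9, mid=9, val=84

Found at index 9


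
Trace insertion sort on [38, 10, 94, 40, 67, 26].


Initial: [38, 10, 94, 40, 67, 26]
Insert 10: [10, 38, 94, 40, 67, 26]
Insert 94: [10, 38, 94, 40, 67, 26]
Insert 40: [10, 38, 40, 94, 67, 26]
Insert 67: [10, 38, 40, 67, 94, 26]
Insert 26: [10, 26, 38, 40, 67, 94]

Sorted: [10, 26, 38, 40, 67, 94]


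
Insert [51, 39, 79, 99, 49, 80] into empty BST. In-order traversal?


Insert 51: root
Insert 39: L from 51
Insert 79: R from 51
Insert 99: R from 51 -> R from 79
Insert 49: L from 51 -> R from 39
Insert 80: R from 51 -> R from 79 -> L from 99

In-order: [39, 49, 51, 79, 80, 99]


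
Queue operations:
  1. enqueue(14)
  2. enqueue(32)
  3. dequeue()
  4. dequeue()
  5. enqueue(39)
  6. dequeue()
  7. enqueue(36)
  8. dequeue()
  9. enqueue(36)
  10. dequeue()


enqueue(14) -> [14]
enqueue(32) -> [14, 32]
dequeue()->14, [32]
dequeue()->32, []
enqueue(39) -> [39]
dequeue()->39, []
enqueue(36) -> [36]
dequeue()->36, []
enqueue(36) -> [36]
dequeue()->36, []

Final queue: []


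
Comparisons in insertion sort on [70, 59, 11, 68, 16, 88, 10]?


Algorithm: insertion sort
Input: [70, 59, 11, 68, 16, 88, 10]
Sorted: [10, 11, 16, 59, 68, 70, 88]

16


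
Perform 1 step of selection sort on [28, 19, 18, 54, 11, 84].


Initial: [28, 19, 18, 54, 11, 84]
Step 1: min=11 at 4
  Swap: [11, 19, 18, 54, 28, 84]

After 1 step: [11, 19, 18, 54, 28, 84]


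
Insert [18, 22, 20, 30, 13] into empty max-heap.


Insert 18: [18]
Insert 22: [22, 18]
Insert 20: [22, 18, 20]
Insert 30: [30, 22, 20, 18]
Insert 13: [30, 22, 20, 18, 13]

Final heap: [30, 22, 20, 18, 13]


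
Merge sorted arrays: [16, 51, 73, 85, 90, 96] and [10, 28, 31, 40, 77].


Take 10 from B
Take 16 from A
Take 28 from B
Take 31 from B
Take 40 from B
Take 51 from A
Take 73 from A
Take 77 from B

Merged: [10, 16, 28, 31, 40, 51, 73, 77, 85, 90, 96]


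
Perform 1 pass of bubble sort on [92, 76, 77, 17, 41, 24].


Initial: [92, 76, 77, 17, 41, 24]
Pass 1: [76, 77, 17, 41, 24, 92] (5 swaps)

After 1 pass: [76, 77, 17, 41, 24, 92]


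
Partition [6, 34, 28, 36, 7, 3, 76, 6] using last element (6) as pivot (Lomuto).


Pivot: 6
  6 <= 6: advance i (no swap)
  3 <= 6: swap -> [6, 3, 28, 36, 7, 34, 76, 6]
Place pivot at 2: [6, 3, 6, 36, 7, 34, 76, 28]

Partitioned: [6, 3, 6, 36, 7, 34, 76, 28]


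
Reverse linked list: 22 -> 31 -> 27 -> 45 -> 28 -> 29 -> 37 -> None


Step 1: curr=22, set curr.next=prev(None) | reversed so far: 22
Step 2: curr=31, set curr.next=prev(22) | reversed so far: 31 -> 22
Step 3: curr=27, set curr.next=prev(31) | reversed so far: 27 -> 31 -> 22
Step 4: curr=45, set curr.next=prev(27) | reversed so far: 45 -> 27 -> 31 -> 22
Step 5: curr=28, set curr.next=prev(45) | reversed so far: 28 -> 45 -> 27 -> 31 -> 22
Step 6: curr=29, set curr.next=prev(28) | reversed so far: 29 -> 28 -> 45 -> 27 -> 31 -> 22
Step 7: curr=37, set curr.next=prev(29) | reversed so far: 37 -> 29 -> 28 -> 45 -> 27 -> 31 -> 22

37 -> 29 -> 28 -> 45 -> 27 -> 31 -> 22 -> None


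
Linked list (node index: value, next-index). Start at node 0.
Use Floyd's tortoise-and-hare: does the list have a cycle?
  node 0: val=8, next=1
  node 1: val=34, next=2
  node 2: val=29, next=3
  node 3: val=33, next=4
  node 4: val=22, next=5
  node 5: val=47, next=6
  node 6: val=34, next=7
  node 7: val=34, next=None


Floyd's tortoise (slow, +1) and hare (fast, +2):
  init: slow=0, fast=0
  step 1: slow=1, fast=2
  step 2: slow=2, fast=4
  step 3: slow=3, fast=6
  step 4: fast 6->7->None, no cycle

Cycle: no


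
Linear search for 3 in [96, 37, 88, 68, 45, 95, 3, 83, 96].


i=0: 96!=3
i=1: 37!=3
i=2: 88!=3
i=3: 68!=3
i=4: 45!=3
i=5: 95!=3
i=6: 3==3 found!

Found at 6, 7 comps


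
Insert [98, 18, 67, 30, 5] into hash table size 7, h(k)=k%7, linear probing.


Insert 98: h=0 -> slot 0
Insert 18: h=4 -> slot 4
Insert 67: h=4, 1 probes -> slot 5
Insert 30: h=2 -> slot 2
Insert 5: h=5, 1 probes -> slot 6

Table: [98, None, 30, None, 18, 67, 5]


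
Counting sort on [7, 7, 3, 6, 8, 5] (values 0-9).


Input: [7, 7, 3, 6, 8, 5]
Counts: [0, 0, 0, 1, 0, 1, 1, 2, 1, 0]

Sorted: [3, 5, 6, 7, 7, 8]


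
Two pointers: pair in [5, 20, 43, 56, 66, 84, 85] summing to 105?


lo=0(5)+hi=6(85)=90
lo=1(20)+hi=6(85)=105

Yes: 20+85=105


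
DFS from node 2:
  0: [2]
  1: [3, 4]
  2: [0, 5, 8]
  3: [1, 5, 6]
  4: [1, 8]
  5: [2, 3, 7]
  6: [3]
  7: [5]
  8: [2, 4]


Visit 2, push [8, 5, 0]
Visit 0, push []
Visit 5, push [7, 3]
Visit 3, push [6, 1]
Visit 1, push [4]
Visit 4, push [8]
Visit 8, push []
Visit 6, push []
Visit 7, push []

DFS order: [2, 0, 5, 3, 1, 4, 8, 6, 7]


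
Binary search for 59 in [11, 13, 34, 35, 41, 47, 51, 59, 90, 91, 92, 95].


Step 1: lo=0, hi=11, mid=5, val=47
Step 2: lo=6, hi=11, mid=8, val=90
Step 3: lo=6, hi=7, mid=6, val=51
Step 4: lo=7, hi=7, mid=7, val=59

Found at index 7


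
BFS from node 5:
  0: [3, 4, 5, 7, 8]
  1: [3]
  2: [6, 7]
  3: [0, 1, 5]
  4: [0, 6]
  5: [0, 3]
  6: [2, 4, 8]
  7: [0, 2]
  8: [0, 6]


Visit 5, enqueue [0, 3]
Visit 0, enqueue [4, 7, 8]
Visit 3, enqueue [1]
Visit 4, enqueue [6]
Visit 7, enqueue [2]
Visit 8, enqueue []
Visit 1, enqueue []
Visit 6, enqueue []
Visit 2, enqueue []

BFS order: [5, 0, 3, 4, 7, 8, 1, 6, 2]


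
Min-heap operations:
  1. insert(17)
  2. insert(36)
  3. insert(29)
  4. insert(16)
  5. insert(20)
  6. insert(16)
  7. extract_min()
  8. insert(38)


insert(17) -> [17]
insert(36) -> [17, 36]
insert(29) -> [17, 36, 29]
insert(16) -> [16, 17, 29, 36]
insert(20) -> [16, 17, 29, 36, 20]
insert(16) -> [16, 17, 16, 36, 20, 29]
extract_min()->16, [16, 17, 29, 36, 20]
insert(38) -> [16, 17, 29, 36, 20, 38]

Final heap: [16, 17, 29, 36, 20, 38]


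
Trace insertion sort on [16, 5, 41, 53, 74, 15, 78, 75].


Initial: [16, 5, 41, 53, 74, 15, 78, 75]
Insert 5: [5, 16, 41, 53, 74, 15, 78, 75]
Insert 41: [5, 16, 41, 53, 74, 15, 78, 75]
Insert 53: [5, 16, 41, 53, 74, 15, 78, 75]
Insert 74: [5, 16, 41, 53, 74, 15, 78, 75]
Insert 15: [5, 15, 16, 41, 53, 74, 78, 75]
Insert 78: [5, 15, 16, 41, 53, 74, 78, 75]
Insert 75: [5, 15, 16, 41, 53, 74, 75, 78]

Sorted: [5, 15, 16, 41, 53, 74, 75, 78]


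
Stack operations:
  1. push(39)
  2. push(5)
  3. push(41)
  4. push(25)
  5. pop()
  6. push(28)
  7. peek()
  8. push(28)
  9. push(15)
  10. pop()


push(39) -> [39]
push(5) -> [39, 5]
push(41) -> [39, 5, 41]
push(25) -> [39, 5, 41, 25]
pop()->25, [39, 5, 41]
push(28) -> [39, 5, 41, 28]
peek()->28
push(28) -> [39, 5, 41, 28, 28]
push(15) -> [39, 5, 41, 28, 28, 15]
pop()->15, [39, 5, 41, 28, 28]

Final stack: [39, 5, 41, 28, 28]


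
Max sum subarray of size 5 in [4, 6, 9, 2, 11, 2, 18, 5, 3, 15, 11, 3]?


[0:5]: 32
[1:6]: 30
[2:7]: 42
[3:8]: 38
[4:9]: 39
[5:10]: 43
[6:11]: 52
[7:12]: 37

Max: 52 at [6:11]


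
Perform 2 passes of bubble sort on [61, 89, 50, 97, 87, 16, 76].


Initial: [61, 89, 50, 97, 87, 16, 76]
Pass 1: [61, 50, 89, 87, 16, 76, 97] (4 swaps)
Pass 2: [50, 61, 87, 16, 76, 89, 97] (4 swaps)

After 2 passes: [50, 61, 87, 16, 76, 89, 97]


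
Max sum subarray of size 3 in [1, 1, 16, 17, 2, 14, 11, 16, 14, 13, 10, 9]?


[0:3]: 18
[1:4]: 34
[2:5]: 35
[3:6]: 33
[4:7]: 27
[5:8]: 41
[6:9]: 41
[7:10]: 43
[8:11]: 37
[9:12]: 32

Max: 43 at [7:10]


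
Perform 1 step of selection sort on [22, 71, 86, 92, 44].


Initial: [22, 71, 86, 92, 44]
Step 1: min=22 at 0
  Swap: [22, 71, 86, 92, 44]

After 1 step: [22, 71, 86, 92, 44]


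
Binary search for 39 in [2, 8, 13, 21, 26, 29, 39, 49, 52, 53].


Step 1: lo=0, hi=9, mid=4, val=26
Step 2: lo=5, hi=9, mid=7, val=49
Step 3: lo=5, hi=6, mid=5, val=29
Step 4: lo=6, hi=6, mid=6, val=39

Found at index 6


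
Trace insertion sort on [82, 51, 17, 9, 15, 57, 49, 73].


Initial: [82, 51, 17, 9, 15, 57, 49, 73]
Insert 51: [51, 82, 17, 9, 15, 57, 49, 73]
Insert 17: [17, 51, 82, 9, 15, 57, 49, 73]
Insert 9: [9, 17, 51, 82, 15, 57, 49, 73]
Insert 15: [9, 15, 17, 51, 82, 57, 49, 73]
Insert 57: [9, 15, 17, 51, 57, 82, 49, 73]
Insert 49: [9, 15, 17, 49, 51, 57, 82, 73]
Insert 73: [9, 15, 17, 49, 51, 57, 73, 82]

Sorted: [9, 15, 17, 49, 51, 57, 73, 82]


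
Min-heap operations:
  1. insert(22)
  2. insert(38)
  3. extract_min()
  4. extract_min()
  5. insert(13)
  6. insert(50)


insert(22) -> [22]
insert(38) -> [22, 38]
extract_min()->22, [38]
extract_min()->38, []
insert(13) -> [13]
insert(50) -> [13, 50]

Final heap: [13, 50]


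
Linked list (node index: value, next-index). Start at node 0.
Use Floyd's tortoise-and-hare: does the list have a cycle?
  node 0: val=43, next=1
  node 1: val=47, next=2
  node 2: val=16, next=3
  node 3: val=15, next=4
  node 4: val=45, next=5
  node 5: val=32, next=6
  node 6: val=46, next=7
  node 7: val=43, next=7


Floyd's tortoise (slow, +1) and hare (fast, +2):
  init: slow=0, fast=0
  step 1: slow=1, fast=2
  step 2: slow=2, fast=4
  step 3: slow=3, fast=6
  step 4: slow=4, fast=7
  step 5: slow=5, fast=7
  step 6: slow=6, fast=7
  step 7: slow=7, fast=7
  slow == fast at node 7: cycle detected

Cycle: yes


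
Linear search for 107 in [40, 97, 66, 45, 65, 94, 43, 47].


i=0: 40!=107
i=1: 97!=107
i=2: 66!=107
i=3: 45!=107
i=4: 65!=107
i=5: 94!=107
i=6: 43!=107
i=7: 47!=107

Not found, 8 comps


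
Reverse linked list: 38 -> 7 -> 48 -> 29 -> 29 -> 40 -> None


Step 1: curr=38, set curr.next=prev(None) | reversed so far: 38
Step 2: curr=7, set curr.next=prev(38) | reversed so far: 7 -> 38
Step 3: curr=48, set curr.next=prev(7) | reversed so far: 48 -> 7 -> 38
Step 4: curr=29, set curr.next=prev(48) | reversed so far: 29 -> 48 -> 7 -> 38
Step 5: curr=29, set curr.next=prev(29) | reversed so far: 29 -> 29 -> 48 -> 7 -> 38
Step 6: curr=40, set curr.next=prev(29) | reversed so far: 40 -> 29 -> 29 -> 48 -> 7 -> 38

40 -> 29 -> 29 -> 48 -> 7 -> 38 -> None


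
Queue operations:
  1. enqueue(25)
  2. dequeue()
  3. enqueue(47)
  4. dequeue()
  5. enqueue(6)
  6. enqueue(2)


enqueue(25) -> [25]
dequeue()->25, []
enqueue(47) -> [47]
dequeue()->47, []
enqueue(6) -> [6]
enqueue(2) -> [6, 2]

Final queue: [6, 2]


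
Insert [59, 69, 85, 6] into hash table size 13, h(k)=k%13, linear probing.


Insert 59: h=7 -> slot 7
Insert 69: h=4 -> slot 4
Insert 85: h=7, 1 probes -> slot 8
Insert 6: h=6 -> slot 6

Table: [None, None, None, None, 69, None, 6, 59, 85, None, None, None, None]


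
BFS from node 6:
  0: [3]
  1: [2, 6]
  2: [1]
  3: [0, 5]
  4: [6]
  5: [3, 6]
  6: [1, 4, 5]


Visit 6, enqueue [1, 4, 5]
Visit 1, enqueue [2]
Visit 4, enqueue []
Visit 5, enqueue [3]
Visit 2, enqueue []
Visit 3, enqueue [0]
Visit 0, enqueue []

BFS order: [6, 1, 4, 5, 2, 3, 0]


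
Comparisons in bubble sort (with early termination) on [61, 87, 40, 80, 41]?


Algorithm: bubble sort (with early termination)
Input: [61, 87, 40, 80, 41]
Sorted: [40, 41, 61, 80, 87]

10


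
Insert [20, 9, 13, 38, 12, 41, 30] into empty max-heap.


Insert 20: [20]
Insert 9: [20, 9]
Insert 13: [20, 9, 13]
Insert 38: [38, 20, 13, 9]
Insert 12: [38, 20, 13, 9, 12]
Insert 41: [41, 20, 38, 9, 12, 13]
Insert 30: [41, 20, 38, 9, 12, 13, 30]

Final heap: [41, 20, 38, 9, 12, 13, 30]


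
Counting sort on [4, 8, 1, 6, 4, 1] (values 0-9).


Input: [4, 8, 1, 6, 4, 1]
Counts: [0, 2, 0, 0, 2, 0, 1, 0, 1, 0]

Sorted: [1, 1, 4, 4, 6, 8]


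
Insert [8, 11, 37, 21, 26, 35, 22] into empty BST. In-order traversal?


Insert 8: root
Insert 11: R from 8
Insert 37: R from 8 -> R from 11
Insert 21: R from 8 -> R from 11 -> L from 37
Insert 26: R from 8 -> R from 11 -> L from 37 -> R from 21
Insert 35: R from 8 -> R from 11 -> L from 37 -> R from 21 -> R from 26
Insert 22: R from 8 -> R from 11 -> L from 37 -> R from 21 -> L from 26

In-order: [8, 11, 21, 22, 26, 35, 37]


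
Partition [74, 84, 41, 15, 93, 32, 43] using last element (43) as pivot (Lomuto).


Pivot: 43
  41 <= 43: swap -> [41, 84, 74, 15, 93, 32, 43]
  15 <= 43: swap -> [41, 15, 74, 84, 93, 32, 43]
  32 <= 43: swap -> [41, 15, 32, 84, 93, 74, 43]
Place pivot at 3: [41, 15, 32, 43, 93, 74, 84]

Partitioned: [41, 15, 32, 43, 93, 74, 84]


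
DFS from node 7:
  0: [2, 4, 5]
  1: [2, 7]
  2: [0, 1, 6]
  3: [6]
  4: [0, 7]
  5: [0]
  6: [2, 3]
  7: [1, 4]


Visit 7, push [4, 1]
Visit 1, push [2]
Visit 2, push [6, 0]
Visit 0, push [5, 4]
Visit 4, push []
Visit 5, push []
Visit 6, push [3]
Visit 3, push []

DFS order: [7, 1, 2, 0, 4, 5, 6, 3]


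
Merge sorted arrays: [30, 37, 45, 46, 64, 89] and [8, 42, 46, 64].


Take 8 from B
Take 30 from A
Take 37 from A
Take 42 from B
Take 45 from A
Take 46 from A
Take 46 from B
Take 64 from A
Take 64 from B

Merged: [8, 30, 37, 42, 45, 46, 46, 64, 64, 89]


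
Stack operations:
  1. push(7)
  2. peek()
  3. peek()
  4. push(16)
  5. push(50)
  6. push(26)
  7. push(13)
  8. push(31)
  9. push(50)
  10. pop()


push(7) -> [7]
peek()->7
peek()->7
push(16) -> [7, 16]
push(50) -> [7, 16, 50]
push(26) -> [7, 16, 50, 26]
push(13) -> [7, 16, 50, 26, 13]
push(31) -> [7, 16, 50, 26, 13, 31]
push(50) -> [7, 16, 50, 26, 13, 31, 50]
pop()->50, [7, 16, 50, 26, 13, 31]

Final stack: [7, 16, 50, 26, 13, 31]


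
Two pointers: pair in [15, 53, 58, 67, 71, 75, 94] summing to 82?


lo=0(15)+hi=6(94)=109
lo=0(15)+hi=5(75)=90
lo=0(15)+hi=4(71)=86
lo=0(15)+hi=3(67)=82

Yes: 15+67=82


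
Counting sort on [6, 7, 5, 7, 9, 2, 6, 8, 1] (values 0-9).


Input: [6, 7, 5, 7, 9, 2, 6, 8, 1]
Counts: [0, 1, 1, 0, 0, 1, 2, 2, 1, 1]

Sorted: [1, 2, 5, 6, 6, 7, 7, 8, 9]


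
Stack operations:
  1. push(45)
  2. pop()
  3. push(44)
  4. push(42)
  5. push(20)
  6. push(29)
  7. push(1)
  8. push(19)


push(45) -> [45]
pop()->45, []
push(44) -> [44]
push(42) -> [44, 42]
push(20) -> [44, 42, 20]
push(29) -> [44, 42, 20, 29]
push(1) -> [44, 42, 20, 29, 1]
push(19) -> [44, 42, 20, 29, 1, 19]

Final stack: [44, 42, 20, 29, 1, 19]


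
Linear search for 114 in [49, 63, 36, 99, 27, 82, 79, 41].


i=0: 49!=114
i=1: 63!=114
i=2: 36!=114
i=3: 99!=114
i=4: 27!=114
i=5: 82!=114
i=6: 79!=114
i=7: 41!=114

Not found, 8 comps


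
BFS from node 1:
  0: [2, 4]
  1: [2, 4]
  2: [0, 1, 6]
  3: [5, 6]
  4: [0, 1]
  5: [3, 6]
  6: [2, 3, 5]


Visit 1, enqueue [2, 4]
Visit 2, enqueue [0, 6]
Visit 4, enqueue []
Visit 0, enqueue []
Visit 6, enqueue [3, 5]
Visit 3, enqueue []
Visit 5, enqueue []

BFS order: [1, 2, 4, 0, 6, 3, 5]


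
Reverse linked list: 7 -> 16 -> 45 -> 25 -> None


Step 1: curr=7, set curr.next=prev(None) | reversed so far: 7
Step 2: curr=16, set curr.next=prev(7) | reversed so far: 16 -> 7
Step 3: curr=45, set curr.next=prev(16) | reversed so far: 45 -> 16 -> 7
Step 4: curr=25, set curr.next=prev(45) | reversed so far: 25 -> 45 -> 16 -> 7

25 -> 45 -> 16 -> 7 -> None


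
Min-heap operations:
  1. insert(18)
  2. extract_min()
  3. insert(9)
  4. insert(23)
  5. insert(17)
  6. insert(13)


insert(18) -> [18]
extract_min()->18, []
insert(9) -> [9]
insert(23) -> [9, 23]
insert(17) -> [9, 23, 17]
insert(13) -> [9, 13, 17, 23]

Final heap: [9, 13, 17, 23]


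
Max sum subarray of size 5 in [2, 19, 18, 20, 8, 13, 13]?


[0:5]: 67
[1:6]: 78
[2:7]: 72

Max: 78 at [1:6]


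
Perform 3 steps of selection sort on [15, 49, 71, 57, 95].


Initial: [15, 49, 71, 57, 95]
Step 1: min=15 at 0
  Swap: [15, 49, 71, 57, 95]
Step 2: min=49 at 1
  Swap: [15, 49, 71, 57, 95]
Step 3: min=57 at 3
  Swap: [15, 49, 57, 71, 95]

After 3 steps: [15, 49, 57, 71, 95]


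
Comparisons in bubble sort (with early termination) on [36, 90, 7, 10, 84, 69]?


Algorithm: bubble sort (with early termination)
Input: [36, 90, 7, 10, 84, 69]
Sorted: [7, 10, 36, 69, 84, 90]

12


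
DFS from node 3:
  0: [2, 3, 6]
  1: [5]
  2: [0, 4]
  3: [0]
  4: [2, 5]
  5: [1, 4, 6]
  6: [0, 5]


Visit 3, push [0]
Visit 0, push [6, 2]
Visit 2, push [4]
Visit 4, push [5]
Visit 5, push [6, 1]
Visit 1, push []
Visit 6, push []

DFS order: [3, 0, 2, 4, 5, 1, 6]


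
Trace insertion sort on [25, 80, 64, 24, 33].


Initial: [25, 80, 64, 24, 33]
Insert 80: [25, 80, 64, 24, 33]
Insert 64: [25, 64, 80, 24, 33]
Insert 24: [24, 25, 64, 80, 33]
Insert 33: [24, 25, 33, 64, 80]

Sorted: [24, 25, 33, 64, 80]


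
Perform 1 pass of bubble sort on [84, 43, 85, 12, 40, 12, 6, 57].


Initial: [84, 43, 85, 12, 40, 12, 6, 57]
Pass 1: [43, 84, 12, 40, 12, 6, 57, 85] (6 swaps)

After 1 pass: [43, 84, 12, 40, 12, 6, 57, 85]


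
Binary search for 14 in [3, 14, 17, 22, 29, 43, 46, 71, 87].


Step 1: lo=0, hi=8, mid=4, val=29
Step 2: lo=0, hi=3, mid=1, val=14

Found at index 1


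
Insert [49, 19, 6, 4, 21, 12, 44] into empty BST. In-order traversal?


Insert 49: root
Insert 19: L from 49
Insert 6: L from 49 -> L from 19
Insert 4: L from 49 -> L from 19 -> L from 6
Insert 21: L from 49 -> R from 19
Insert 12: L from 49 -> L from 19 -> R from 6
Insert 44: L from 49 -> R from 19 -> R from 21

In-order: [4, 6, 12, 19, 21, 44, 49]


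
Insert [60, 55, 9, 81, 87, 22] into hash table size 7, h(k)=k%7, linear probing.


Insert 60: h=4 -> slot 4
Insert 55: h=6 -> slot 6
Insert 9: h=2 -> slot 2
Insert 81: h=4, 1 probes -> slot 5
Insert 87: h=3 -> slot 3
Insert 22: h=1 -> slot 1

Table: [None, 22, 9, 87, 60, 81, 55]


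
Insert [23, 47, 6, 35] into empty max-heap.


Insert 23: [23]
Insert 47: [47, 23]
Insert 6: [47, 23, 6]
Insert 35: [47, 35, 6, 23]

Final heap: [47, 35, 6, 23]


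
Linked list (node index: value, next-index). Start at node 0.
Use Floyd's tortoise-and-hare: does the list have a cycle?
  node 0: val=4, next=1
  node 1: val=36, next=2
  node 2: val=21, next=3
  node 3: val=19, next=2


Floyd's tortoise (slow, +1) and hare (fast, +2):
  init: slow=0, fast=0
  step 1: slow=1, fast=2
  step 2: slow=2, fast=2
  slow == fast at node 2: cycle detected

Cycle: yes


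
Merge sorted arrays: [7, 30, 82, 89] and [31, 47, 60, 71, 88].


Take 7 from A
Take 30 from A
Take 31 from B
Take 47 from B
Take 60 from B
Take 71 from B
Take 82 from A
Take 88 from B

Merged: [7, 30, 31, 47, 60, 71, 82, 88, 89]


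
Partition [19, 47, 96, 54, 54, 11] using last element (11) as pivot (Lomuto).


Pivot: 11
Place pivot at 0: [11, 47, 96, 54, 54, 19]

Partitioned: [11, 47, 96, 54, 54, 19]


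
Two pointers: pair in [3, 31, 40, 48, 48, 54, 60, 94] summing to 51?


lo=0(3)+hi=7(94)=97
lo=0(3)+hi=6(60)=63
lo=0(3)+hi=5(54)=57
lo=0(3)+hi=4(48)=51

Yes: 3+48=51


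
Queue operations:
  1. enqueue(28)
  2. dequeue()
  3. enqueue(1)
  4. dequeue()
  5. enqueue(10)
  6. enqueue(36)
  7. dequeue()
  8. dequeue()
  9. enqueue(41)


enqueue(28) -> [28]
dequeue()->28, []
enqueue(1) -> [1]
dequeue()->1, []
enqueue(10) -> [10]
enqueue(36) -> [10, 36]
dequeue()->10, [36]
dequeue()->36, []
enqueue(41) -> [41]

Final queue: [41]


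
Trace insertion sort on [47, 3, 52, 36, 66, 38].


Initial: [47, 3, 52, 36, 66, 38]
Insert 3: [3, 47, 52, 36, 66, 38]
Insert 52: [3, 47, 52, 36, 66, 38]
Insert 36: [3, 36, 47, 52, 66, 38]
Insert 66: [3, 36, 47, 52, 66, 38]
Insert 38: [3, 36, 38, 47, 52, 66]

Sorted: [3, 36, 38, 47, 52, 66]


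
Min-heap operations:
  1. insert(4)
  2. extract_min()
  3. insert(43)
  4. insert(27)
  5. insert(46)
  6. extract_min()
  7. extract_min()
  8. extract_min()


insert(4) -> [4]
extract_min()->4, []
insert(43) -> [43]
insert(27) -> [27, 43]
insert(46) -> [27, 43, 46]
extract_min()->27, [43, 46]
extract_min()->43, [46]
extract_min()->46, []

Final heap: []


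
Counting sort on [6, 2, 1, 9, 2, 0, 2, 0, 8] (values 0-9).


Input: [6, 2, 1, 9, 2, 0, 2, 0, 8]
Counts: [2, 1, 3, 0, 0, 0, 1, 0, 1, 1]

Sorted: [0, 0, 1, 2, 2, 2, 6, 8, 9]


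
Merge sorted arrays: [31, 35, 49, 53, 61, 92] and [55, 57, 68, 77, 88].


Take 31 from A
Take 35 from A
Take 49 from A
Take 53 from A
Take 55 from B
Take 57 from B
Take 61 from A
Take 68 from B
Take 77 from B
Take 88 from B

Merged: [31, 35, 49, 53, 55, 57, 61, 68, 77, 88, 92]


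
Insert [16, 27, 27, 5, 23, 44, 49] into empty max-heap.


Insert 16: [16]
Insert 27: [27, 16]
Insert 27: [27, 16, 27]
Insert 5: [27, 16, 27, 5]
Insert 23: [27, 23, 27, 5, 16]
Insert 44: [44, 23, 27, 5, 16, 27]
Insert 49: [49, 23, 44, 5, 16, 27, 27]

Final heap: [49, 23, 44, 5, 16, 27, 27]


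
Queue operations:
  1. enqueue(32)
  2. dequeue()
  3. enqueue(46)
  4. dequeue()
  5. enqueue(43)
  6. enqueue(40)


enqueue(32) -> [32]
dequeue()->32, []
enqueue(46) -> [46]
dequeue()->46, []
enqueue(43) -> [43]
enqueue(40) -> [43, 40]

Final queue: [43, 40]


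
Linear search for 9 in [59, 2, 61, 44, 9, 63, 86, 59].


i=0: 59!=9
i=1: 2!=9
i=2: 61!=9
i=3: 44!=9
i=4: 9==9 found!

Found at 4, 5 comps


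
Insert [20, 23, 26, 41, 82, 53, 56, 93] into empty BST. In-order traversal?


Insert 20: root
Insert 23: R from 20
Insert 26: R from 20 -> R from 23
Insert 41: R from 20 -> R from 23 -> R from 26
Insert 82: R from 20 -> R from 23 -> R from 26 -> R from 41
Insert 53: R from 20 -> R from 23 -> R from 26 -> R from 41 -> L from 82
Insert 56: R from 20 -> R from 23 -> R from 26 -> R from 41 -> L from 82 -> R from 53
Insert 93: R from 20 -> R from 23 -> R from 26 -> R from 41 -> R from 82

In-order: [20, 23, 26, 41, 53, 56, 82, 93]


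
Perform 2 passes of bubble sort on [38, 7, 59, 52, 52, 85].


Initial: [38, 7, 59, 52, 52, 85]
Pass 1: [7, 38, 52, 52, 59, 85] (3 swaps)
Pass 2: [7, 38, 52, 52, 59, 85] (0 swaps)

After 2 passes: [7, 38, 52, 52, 59, 85]


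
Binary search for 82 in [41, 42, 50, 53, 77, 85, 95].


Step 1: lo=0, hi=6, mid=3, val=53
Step 2: lo=4, hi=6, mid=5, val=85
Step 3: lo=4, hi=4, mid=4, val=77

Not found


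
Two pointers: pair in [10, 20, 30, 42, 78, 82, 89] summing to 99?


lo=0(10)+hi=6(89)=99

Yes: 10+89=99


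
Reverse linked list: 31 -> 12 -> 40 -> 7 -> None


Step 1: curr=31, set curr.next=prev(None) | reversed so far: 31
Step 2: curr=12, set curr.next=prev(31) | reversed so far: 12 -> 31
Step 3: curr=40, set curr.next=prev(12) | reversed so far: 40 -> 12 -> 31
Step 4: curr=7, set curr.next=prev(40) | reversed so far: 7 -> 40 -> 12 -> 31

7 -> 40 -> 12 -> 31 -> None


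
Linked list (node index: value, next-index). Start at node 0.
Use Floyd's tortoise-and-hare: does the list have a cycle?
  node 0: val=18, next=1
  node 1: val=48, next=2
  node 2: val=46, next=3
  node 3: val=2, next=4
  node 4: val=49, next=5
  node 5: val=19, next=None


Floyd's tortoise (slow, +1) and hare (fast, +2):
  init: slow=0, fast=0
  step 1: slow=1, fast=2
  step 2: slow=2, fast=4
  step 3: fast 4->5->None, no cycle

Cycle: no


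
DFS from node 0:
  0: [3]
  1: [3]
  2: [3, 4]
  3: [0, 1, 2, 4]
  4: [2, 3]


Visit 0, push [3]
Visit 3, push [4, 2, 1]
Visit 1, push []
Visit 2, push [4]
Visit 4, push []

DFS order: [0, 3, 1, 2, 4]


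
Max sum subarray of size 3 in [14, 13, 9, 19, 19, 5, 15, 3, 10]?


[0:3]: 36
[1:4]: 41
[2:5]: 47
[3:6]: 43
[4:7]: 39
[5:8]: 23
[6:9]: 28

Max: 47 at [2:5]


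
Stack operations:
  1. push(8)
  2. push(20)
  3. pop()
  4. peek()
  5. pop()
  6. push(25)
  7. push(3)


push(8) -> [8]
push(20) -> [8, 20]
pop()->20, [8]
peek()->8
pop()->8, []
push(25) -> [25]
push(3) -> [25, 3]

Final stack: [25, 3]


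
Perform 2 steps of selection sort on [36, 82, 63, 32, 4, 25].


Initial: [36, 82, 63, 32, 4, 25]
Step 1: min=4 at 4
  Swap: [4, 82, 63, 32, 36, 25]
Step 2: min=25 at 5
  Swap: [4, 25, 63, 32, 36, 82]

After 2 steps: [4, 25, 63, 32, 36, 82]


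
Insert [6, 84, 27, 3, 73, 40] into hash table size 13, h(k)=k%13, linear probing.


Insert 6: h=6 -> slot 6
Insert 84: h=6, 1 probes -> slot 7
Insert 27: h=1 -> slot 1
Insert 3: h=3 -> slot 3
Insert 73: h=8 -> slot 8
Insert 40: h=1, 1 probes -> slot 2

Table: [None, 27, 40, 3, None, None, 6, 84, 73, None, None, None, None]


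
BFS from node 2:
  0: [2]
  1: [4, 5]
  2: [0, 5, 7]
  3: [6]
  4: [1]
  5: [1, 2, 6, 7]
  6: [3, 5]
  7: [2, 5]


Visit 2, enqueue [0, 5, 7]
Visit 0, enqueue []
Visit 5, enqueue [1, 6]
Visit 7, enqueue []
Visit 1, enqueue [4]
Visit 6, enqueue [3]
Visit 4, enqueue []
Visit 3, enqueue []

BFS order: [2, 0, 5, 7, 1, 6, 4, 3]


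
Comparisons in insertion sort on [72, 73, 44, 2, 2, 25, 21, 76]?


Algorithm: insertion sort
Input: [72, 73, 44, 2, 2, 25, 21, 76]
Sorted: [2, 2, 21, 25, 44, 72, 73, 76]

20


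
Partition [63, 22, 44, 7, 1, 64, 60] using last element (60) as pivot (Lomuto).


Pivot: 60
  22 <= 60: swap -> [22, 63, 44, 7, 1, 64, 60]
  44 <= 60: swap -> [22, 44, 63, 7, 1, 64, 60]
  7 <= 60: swap -> [22, 44, 7, 63, 1, 64, 60]
  1 <= 60: swap -> [22, 44, 7, 1, 63, 64, 60]
Place pivot at 4: [22, 44, 7, 1, 60, 64, 63]

Partitioned: [22, 44, 7, 1, 60, 64, 63]


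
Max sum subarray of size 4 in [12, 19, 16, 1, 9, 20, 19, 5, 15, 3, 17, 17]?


[0:4]: 48
[1:5]: 45
[2:6]: 46
[3:7]: 49
[4:8]: 53
[5:9]: 59
[6:10]: 42
[7:11]: 40
[8:12]: 52

Max: 59 at [5:9]


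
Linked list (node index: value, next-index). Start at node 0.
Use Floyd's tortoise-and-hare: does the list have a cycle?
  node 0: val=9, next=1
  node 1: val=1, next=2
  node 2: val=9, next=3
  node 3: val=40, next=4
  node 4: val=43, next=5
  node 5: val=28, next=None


Floyd's tortoise (slow, +1) and hare (fast, +2):
  init: slow=0, fast=0
  step 1: slow=1, fast=2
  step 2: slow=2, fast=4
  step 3: fast 4->5->None, no cycle

Cycle: no


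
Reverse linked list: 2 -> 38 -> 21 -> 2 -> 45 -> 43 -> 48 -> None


Step 1: curr=2, set curr.next=prev(None) | reversed so far: 2
Step 2: curr=38, set curr.next=prev(2) | reversed so far: 38 -> 2
Step 3: curr=21, set curr.next=prev(38) | reversed so far: 21 -> 38 -> 2
Step 4: curr=2, set curr.next=prev(21) | reversed so far: 2 -> 21 -> 38 -> 2
Step 5: curr=45, set curr.next=prev(2) | reversed so far: 45 -> 2 -> 21 -> 38 -> 2
Step 6: curr=43, set curr.next=prev(45) | reversed so far: 43 -> 45 -> 2 -> 21 -> 38 -> 2
Step 7: curr=48, set curr.next=prev(43) | reversed so far: 48 -> 43 -> 45 -> 2 -> 21 -> 38 -> 2

48 -> 43 -> 45 -> 2 -> 21 -> 38 -> 2 -> None


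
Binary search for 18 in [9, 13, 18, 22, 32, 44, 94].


Step 1: lo=0, hi=6, mid=3, val=22
Step 2: lo=0, hi=2, mid=1, val=13
Step 3: lo=2, hi=2, mid=2, val=18

Found at index 2


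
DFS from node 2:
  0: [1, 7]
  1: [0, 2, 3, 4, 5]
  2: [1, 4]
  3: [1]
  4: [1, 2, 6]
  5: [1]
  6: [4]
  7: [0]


Visit 2, push [4, 1]
Visit 1, push [5, 4, 3, 0]
Visit 0, push [7]
Visit 7, push []
Visit 3, push []
Visit 4, push [6]
Visit 6, push []
Visit 5, push []

DFS order: [2, 1, 0, 7, 3, 4, 6, 5]


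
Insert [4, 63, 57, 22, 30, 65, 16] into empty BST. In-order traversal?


Insert 4: root
Insert 63: R from 4
Insert 57: R from 4 -> L from 63
Insert 22: R from 4 -> L from 63 -> L from 57
Insert 30: R from 4 -> L from 63 -> L from 57 -> R from 22
Insert 65: R from 4 -> R from 63
Insert 16: R from 4 -> L from 63 -> L from 57 -> L from 22

In-order: [4, 16, 22, 30, 57, 63, 65]


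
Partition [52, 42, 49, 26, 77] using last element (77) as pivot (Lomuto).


Pivot: 77
  52 <= 77: advance i (no swap)
  42 <= 77: advance i (no swap)
  49 <= 77: advance i (no swap)
  26 <= 77: advance i (no swap)
Place pivot at 4: [52, 42, 49, 26, 77]

Partitioned: [52, 42, 49, 26, 77]


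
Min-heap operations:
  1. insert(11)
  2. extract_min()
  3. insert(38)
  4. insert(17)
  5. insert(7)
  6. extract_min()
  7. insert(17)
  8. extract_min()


insert(11) -> [11]
extract_min()->11, []
insert(38) -> [38]
insert(17) -> [17, 38]
insert(7) -> [7, 38, 17]
extract_min()->7, [17, 38]
insert(17) -> [17, 38, 17]
extract_min()->17, [17, 38]

Final heap: [17, 38]


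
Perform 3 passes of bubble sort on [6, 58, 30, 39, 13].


Initial: [6, 58, 30, 39, 13]
Pass 1: [6, 30, 39, 13, 58] (3 swaps)
Pass 2: [6, 30, 13, 39, 58] (1 swaps)
Pass 3: [6, 13, 30, 39, 58] (1 swaps)

After 3 passes: [6, 13, 30, 39, 58]


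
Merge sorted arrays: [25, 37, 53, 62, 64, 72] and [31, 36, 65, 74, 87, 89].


Take 25 from A
Take 31 from B
Take 36 from B
Take 37 from A
Take 53 from A
Take 62 from A
Take 64 from A
Take 65 from B
Take 72 from A

Merged: [25, 31, 36, 37, 53, 62, 64, 65, 72, 74, 87, 89]


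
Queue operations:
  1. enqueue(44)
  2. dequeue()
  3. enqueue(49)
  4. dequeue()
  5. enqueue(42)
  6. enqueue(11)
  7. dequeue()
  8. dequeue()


enqueue(44) -> [44]
dequeue()->44, []
enqueue(49) -> [49]
dequeue()->49, []
enqueue(42) -> [42]
enqueue(11) -> [42, 11]
dequeue()->42, [11]
dequeue()->11, []

Final queue: []


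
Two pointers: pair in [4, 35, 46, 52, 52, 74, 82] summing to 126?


lo=0(4)+hi=6(82)=86
lo=1(35)+hi=6(82)=117
lo=2(46)+hi=6(82)=128
lo=2(46)+hi=5(74)=120
lo=3(52)+hi=5(74)=126

Yes: 52+74=126


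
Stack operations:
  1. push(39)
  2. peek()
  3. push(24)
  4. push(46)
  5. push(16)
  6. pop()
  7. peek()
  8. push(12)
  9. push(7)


push(39) -> [39]
peek()->39
push(24) -> [39, 24]
push(46) -> [39, 24, 46]
push(16) -> [39, 24, 46, 16]
pop()->16, [39, 24, 46]
peek()->46
push(12) -> [39, 24, 46, 12]
push(7) -> [39, 24, 46, 12, 7]

Final stack: [39, 24, 46, 12, 7]


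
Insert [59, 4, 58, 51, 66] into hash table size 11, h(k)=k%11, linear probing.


Insert 59: h=4 -> slot 4
Insert 4: h=4, 1 probes -> slot 5
Insert 58: h=3 -> slot 3
Insert 51: h=7 -> slot 7
Insert 66: h=0 -> slot 0

Table: [66, None, None, 58, 59, 4, None, 51, None, None, None]


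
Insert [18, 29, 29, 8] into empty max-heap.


Insert 18: [18]
Insert 29: [29, 18]
Insert 29: [29, 18, 29]
Insert 8: [29, 18, 29, 8]

Final heap: [29, 18, 29, 8]


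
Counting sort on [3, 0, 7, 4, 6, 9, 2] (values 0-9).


Input: [3, 0, 7, 4, 6, 9, 2]
Counts: [1, 0, 1, 1, 1, 0, 1, 1, 0, 1]

Sorted: [0, 2, 3, 4, 6, 7, 9]


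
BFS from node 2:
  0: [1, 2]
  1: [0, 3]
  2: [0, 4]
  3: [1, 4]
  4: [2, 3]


Visit 2, enqueue [0, 4]
Visit 0, enqueue [1]
Visit 4, enqueue [3]
Visit 1, enqueue []
Visit 3, enqueue []

BFS order: [2, 0, 4, 1, 3]


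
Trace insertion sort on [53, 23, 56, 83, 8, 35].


Initial: [53, 23, 56, 83, 8, 35]
Insert 23: [23, 53, 56, 83, 8, 35]
Insert 56: [23, 53, 56, 83, 8, 35]
Insert 83: [23, 53, 56, 83, 8, 35]
Insert 8: [8, 23, 53, 56, 83, 35]
Insert 35: [8, 23, 35, 53, 56, 83]

Sorted: [8, 23, 35, 53, 56, 83]


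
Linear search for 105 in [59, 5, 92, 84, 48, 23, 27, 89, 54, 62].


i=0: 59!=105
i=1: 5!=105
i=2: 92!=105
i=3: 84!=105
i=4: 48!=105
i=5: 23!=105
i=6: 27!=105
i=7: 89!=105
i=8: 54!=105
i=9: 62!=105

Not found, 10 comps


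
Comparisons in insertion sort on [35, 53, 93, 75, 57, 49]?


Algorithm: insertion sort
Input: [35, 53, 93, 75, 57, 49]
Sorted: [35, 49, 53, 57, 75, 93]

12


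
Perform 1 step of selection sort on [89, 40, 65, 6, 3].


Initial: [89, 40, 65, 6, 3]
Step 1: min=3 at 4
  Swap: [3, 40, 65, 6, 89]

After 1 step: [3, 40, 65, 6, 89]


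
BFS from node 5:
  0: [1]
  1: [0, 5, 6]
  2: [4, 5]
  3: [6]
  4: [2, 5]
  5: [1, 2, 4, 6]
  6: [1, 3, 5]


Visit 5, enqueue [1, 2, 4, 6]
Visit 1, enqueue [0]
Visit 2, enqueue []
Visit 4, enqueue []
Visit 6, enqueue [3]
Visit 0, enqueue []
Visit 3, enqueue []

BFS order: [5, 1, 2, 4, 6, 0, 3]


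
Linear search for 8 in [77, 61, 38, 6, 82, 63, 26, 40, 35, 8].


i=0: 77!=8
i=1: 61!=8
i=2: 38!=8
i=3: 6!=8
i=4: 82!=8
i=5: 63!=8
i=6: 26!=8
i=7: 40!=8
i=8: 35!=8
i=9: 8==8 found!

Found at 9, 10 comps


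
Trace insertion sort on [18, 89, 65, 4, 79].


Initial: [18, 89, 65, 4, 79]
Insert 89: [18, 89, 65, 4, 79]
Insert 65: [18, 65, 89, 4, 79]
Insert 4: [4, 18, 65, 89, 79]
Insert 79: [4, 18, 65, 79, 89]

Sorted: [4, 18, 65, 79, 89]


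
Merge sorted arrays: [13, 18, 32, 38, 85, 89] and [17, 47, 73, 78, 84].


Take 13 from A
Take 17 from B
Take 18 from A
Take 32 from A
Take 38 from A
Take 47 from B
Take 73 from B
Take 78 from B
Take 84 from B

Merged: [13, 17, 18, 32, 38, 47, 73, 78, 84, 85, 89]


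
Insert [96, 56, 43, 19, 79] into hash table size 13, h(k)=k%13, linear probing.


Insert 96: h=5 -> slot 5
Insert 56: h=4 -> slot 4
Insert 43: h=4, 2 probes -> slot 6
Insert 19: h=6, 1 probes -> slot 7
Insert 79: h=1 -> slot 1

Table: [None, 79, None, None, 56, 96, 43, 19, None, None, None, None, None]


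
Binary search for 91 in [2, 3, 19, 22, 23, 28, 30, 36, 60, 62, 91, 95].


Step 1: lo=0, hi=11, mid=5, val=28
Step 2: lo=6, hi=11, mid=8, val=60
Step 3: lo=9, hi=11, mid=10, val=91

Found at index 10


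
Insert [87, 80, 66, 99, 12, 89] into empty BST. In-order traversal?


Insert 87: root
Insert 80: L from 87
Insert 66: L from 87 -> L from 80
Insert 99: R from 87
Insert 12: L from 87 -> L from 80 -> L from 66
Insert 89: R from 87 -> L from 99

In-order: [12, 66, 80, 87, 89, 99]


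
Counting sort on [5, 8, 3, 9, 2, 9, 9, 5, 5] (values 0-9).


Input: [5, 8, 3, 9, 2, 9, 9, 5, 5]
Counts: [0, 0, 1, 1, 0, 3, 0, 0, 1, 3]

Sorted: [2, 3, 5, 5, 5, 8, 9, 9, 9]


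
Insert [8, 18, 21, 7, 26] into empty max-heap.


Insert 8: [8]
Insert 18: [18, 8]
Insert 21: [21, 8, 18]
Insert 7: [21, 8, 18, 7]
Insert 26: [26, 21, 18, 7, 8]

Final heap: [26, 21, 18, 7, 8]


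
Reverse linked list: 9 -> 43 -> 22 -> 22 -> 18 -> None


Step 1: curr=9, set curr.next=prev(None) | reversed so far: 9
Step 2: curr=43, set curr.next=prev(9) | reversed so far: 43 -> 9
Step 3: curr=22, set curr.next=prev(43) | reversed so far: 22 -> 43 -> 9
Step 4: curr=22, set curr.next=prev(22) | reversed so far: 22 -> 22 -> 43 -> 9
Step 5: curr=18, set curr.next=prev(22) | reversed so far: 18 -> 22 -> 22 -> 43 -> 9

18 -> 22 -> 22 -> 43 -> 9 -> None


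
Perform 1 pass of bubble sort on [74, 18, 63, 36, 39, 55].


Initial: [74, 18, 63, 36, 39, 55]
Pass 1: [18, 63, 36, 39, 55, 74] (5 swaps)

After 1 pass: [18, 63, 36, 39, 55, 74]


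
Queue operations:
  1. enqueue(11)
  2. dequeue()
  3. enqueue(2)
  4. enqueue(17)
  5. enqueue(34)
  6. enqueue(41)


enqueue(11) -> [11]
dequeue()->11, []
enqueue(2) -> [2]
enqueue(17) -> [2, 17]
enqueue(34) -> [2, 17, 34]
enqueue(41) -> [2, 17, 34, 41]

Final queue: [2, 17, 34, 41]


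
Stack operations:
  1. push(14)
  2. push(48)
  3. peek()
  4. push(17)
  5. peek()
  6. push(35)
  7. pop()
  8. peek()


push(14) -> [14]
push(48) -> [14, 48]
peek()->48
push(17) -> [14, 48, 17]
peek()->17
push(35) -> [14, 48, 17, 35]
pop()->35, [14, 48, 17]
peek()->17

Final stack: [14, 48, 17]


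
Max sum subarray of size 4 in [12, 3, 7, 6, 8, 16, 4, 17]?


[0:4]: 28
[1:5]: 24
[2:6]: 37
[3:7]: 34
[4:8]: 45

Max: 45 at [4:8]


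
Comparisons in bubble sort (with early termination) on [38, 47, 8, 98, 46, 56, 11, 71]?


Algorithm: bubble sort (with early termination)
Input: [38, 47, 8, 98, 46, 56, 11, 71]
Sorted: [8, 11, 38, 46, 47, 56, 71, 98]

27
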